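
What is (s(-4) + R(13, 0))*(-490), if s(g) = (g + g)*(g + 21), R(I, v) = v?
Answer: 66640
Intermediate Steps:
s(g) = 2*g*(21 + g) (s(g) = (2*g)*(21 + g) = 2*g*(21 + g))
(s(-4) + R(13, 0))*(-490) = (2*(-4)*(21 - 4) + 0)*(-490) = (2*(-4)*17 + 0)*(-490) = (-136 + 0)*(-490) = -136*(-490) = 66640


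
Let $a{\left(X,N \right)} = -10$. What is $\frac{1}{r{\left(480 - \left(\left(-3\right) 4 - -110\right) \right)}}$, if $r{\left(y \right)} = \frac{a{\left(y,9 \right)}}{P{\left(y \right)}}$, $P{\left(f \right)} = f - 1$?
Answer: $- \frac{381}{10} \approx -38.1$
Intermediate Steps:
$P{\left(f \right)} = -1 + f$
$r{\left(y \right)} = - \frac{10}{-1 + y}$
$\frac{1}{r{\left(480 - \left(\left(-3\right) 4 - -110\right) \right)}} = \frac{1}{\left(-10\right) \frac{1}{-1 - \left(-480 - 12 + 110\right)}} = \frac{1}{\left(-10\right) \frac{1}{-1 + \left(480 - \left(-12 + 110\right)\right)}} = \frac{1}{\left(-10\right) \frac{1}{-1 + \left(480 - 98\right)}} = \frac{1}{\left(-10\right) \frac{1}{-1 + 382}} = \frac{1}{\left(-10\right) \frac{1}{381}} = \frac{1}{- \frac{10}{381}} = - \frac{381}{10}$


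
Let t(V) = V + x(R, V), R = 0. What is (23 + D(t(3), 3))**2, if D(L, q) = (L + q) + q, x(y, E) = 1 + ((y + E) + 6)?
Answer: 1764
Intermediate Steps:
x(y, E) = 7 + E + y (x(y, E) = 1 + ((E + y) + 6) = 1 + (6 + E + y) = 7 + E + y)
t(V) = 7 + 2*V (t(V) = V + (7 + V + 0) = V + (7 + V) = 7 + 2*V)
D(L, q) = L + 2*q
(23 + D(t(3), 3))**2 = (23 + ((7 + 2*3) + 2*3))**2 = (23 + ((7 + 6) + 6))**2 = (23 + (13 + 6))**2 = (23 + 19)**2 = 42**2 = 1764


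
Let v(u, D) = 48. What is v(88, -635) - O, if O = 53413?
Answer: -53365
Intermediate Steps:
v(88, -635) - O = 48 - 1*53413 = 48 - 53413 = -53365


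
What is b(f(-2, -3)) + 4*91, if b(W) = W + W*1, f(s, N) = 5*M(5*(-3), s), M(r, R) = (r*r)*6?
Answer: 13864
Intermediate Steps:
M(r, R) = 6*r² (M(r, R) = r²*6 = 6*r²)
f(s, N) = 6750 (f(s, N) = 5*(6*(5*(-3))²) = 5*(6*(-15)²) = 5*(6*225) = 5*1350 = 6750)
b(W) = 2*W (b(W) = W + W = 2*W)
b(f(-2, -3)) + 4*91 = 2*6750 + 4*91 = 13500 + 364 = 13864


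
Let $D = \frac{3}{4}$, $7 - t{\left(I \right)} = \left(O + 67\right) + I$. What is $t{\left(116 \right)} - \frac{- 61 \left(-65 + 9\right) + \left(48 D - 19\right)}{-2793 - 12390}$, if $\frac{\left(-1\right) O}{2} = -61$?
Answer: $- \frac{4521101}{15183} \approx -297.77$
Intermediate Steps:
$O = 122$ ($O = \left(-2\right) \left(-61\right) = 122$)
$t{\left(I \right)} = -182 - I$ ($t{\left(I \right)} = 7 - \left(\left(122 + 67\right) + I\right) = 7 - \left(189 + I\right) = -182 - I$)
$D = \frac{3}{4}$ ($D = 3 \cdot \frac{1}{4} = \frac{3}{4} \approx 0.75$)
$t{\left(116 \right)} - \frac{- 61 \left(-65 + 9\right) + \left(48 D - 19\right)}{-2793 - 12390} = \left(-182 - 116\right) - \frac{- 61 \left(-65 + 9\right) + \left(48 \cdot \frac{3}{4} - 19\right)}{-2793 - 12390} = \left(-182 - 116\right) - \frac{\left(-61\right) \left(-56\right) + \left(36 - 19\right)}{-15183} = -298 - \left(3416 + 17\right) \left(- \frac{1}{15183}\right) = -298 - 3433 \left(- \frac{1}{15183}\right) = -298 - - \frac{3433}{15183} = -298 + \frac{3433}{15183} = - \frac{4521101}{15183}$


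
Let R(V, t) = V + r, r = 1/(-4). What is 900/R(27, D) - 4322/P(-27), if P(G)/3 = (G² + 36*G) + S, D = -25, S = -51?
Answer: 1818827/47187 ≈ 38.545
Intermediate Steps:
r = -¼ ≈ -0.25000
P(G) = -153 + 3*G² + 108*G (P(G) = 3*((G² + 36*G) - 51) = 3*(-51 + G² + 36*G) = -153 + 3*G² + 108*G)
R(V, t) = -¼ + V (R(V, t) = V - ¼ = -¼ + V)
900/R(27, D) - 4322/P(-27) = 900/(-¼ + 27) - 4322/(-153 + 3*(-27)² + 108*(-27)) = 900/(107/4) - 4322/(-153 + 3*729 - 2916) = 900*(4/107) - 4322/(-153 + 2187 - 2916) = 3600/107 - 4322/(-882) = 3600/107 - 4322*(-1/882) = 3600/107 + 2161/441 = 1818827/47187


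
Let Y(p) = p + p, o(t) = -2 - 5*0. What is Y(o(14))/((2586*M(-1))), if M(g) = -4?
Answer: 1/2586 ≈ 0.00038670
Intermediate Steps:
o(t) = -2 (o(t) = -2 + 0 = -2)
Y(p) = 2*p
Y(o(14))/((2586*M(-1))) = (2*(-2))/((2586*(-4))) = -4/(-10344) = -4*(-1/10344) = 1/2586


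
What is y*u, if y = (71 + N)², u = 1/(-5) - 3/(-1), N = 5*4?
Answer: 115934/5 ≈ 23187.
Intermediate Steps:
N = 20
u = 14/5 (u = 1*(-⅕) - 3*(-1) = -⅕ + 3 = 14/5 ≈ 2.8000)
y = 8281 (y = (71 + 20)² = 91² = 8281)
y*u = 8281*(14/5) = 115934/5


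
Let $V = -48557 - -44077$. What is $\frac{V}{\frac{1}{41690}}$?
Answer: $-186771200$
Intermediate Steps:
$V = -4480$ ($V = -48557 + 44077 = -4480$)
$\frac{V}{\frac{1}{41690}} = - \frac{4480}{\frac{1}{41690}} = - 4480 \frac{1}{\frac{1}{41690}} = \left(-4480\right) 41690 = -186771200$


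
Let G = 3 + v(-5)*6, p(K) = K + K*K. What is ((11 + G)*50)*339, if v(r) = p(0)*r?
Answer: 237300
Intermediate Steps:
p(K) = K + K²
v(r) = 0 (v(r) = (0*(1 + 0))*r = (0*1)*r = 0*r = 0)
G = 3 (G = 3 + 0*6 = 3 + 0 = 3)
((11 + G)*50)*339 = ((11 + 3)*50)*339 = (14*50)*339 = 700*339 = 237300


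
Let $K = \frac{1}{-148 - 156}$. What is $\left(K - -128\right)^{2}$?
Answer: $\frac{1514065921}{92416} \approx 16383.0$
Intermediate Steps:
$K = - \frac{1}{304}$ ($K = \frac{1}{-304} = - \frac{1}{304} \approx -0.0032895$)
$\left(K - -128\right)^{2} = \left(- \frac{1}{304} - -128\right)^{2} = \left(- \frac{1}{304} + 128\right)^{2} = \left(\frac{38911}{304}\right)^{2} = \frac{1514065921}{92416}$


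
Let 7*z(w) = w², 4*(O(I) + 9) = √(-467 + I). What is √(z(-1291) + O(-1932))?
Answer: √(46665304 + 49*I*√2399)/14 ≈ 487.94 + 0.012547*I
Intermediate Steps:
O(I) = -9 + √(-467 + I)/4
z(w) = w²/7
√(z(-1291) + O(-1932)) = √((⅐)*(-1291)² + (-9 + √(-467 - 1932)/4)) = √((⅐)*1666681 + (-9 + √(-2399)/4)) = √(1666681/7 + (-9 + (I*√2399)/4)) = √(1666681/7 + (-9 + I*√2399/4)) = √(1666618/7 + I*√2399/4)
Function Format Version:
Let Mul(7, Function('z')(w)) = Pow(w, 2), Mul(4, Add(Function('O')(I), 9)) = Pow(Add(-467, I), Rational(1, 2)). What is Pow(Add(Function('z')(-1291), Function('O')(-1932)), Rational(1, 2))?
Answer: Mul(Rational(1, 14), Pow(Add(46665304, Mul(49, I, Pow(2399, Rational(1, 2)))), Rational(1, 2))) ≈ Add(487.94, Mul(0.012547, I))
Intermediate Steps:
Function('O')(I) = Add(-9, Mul(Rational(1, 4), Pow(Add(-467, I), Rational(1, 2))))
Function('z')(w) = Mul(Rational(1, 7), Pow(w, 2))
Pow(Add(Function('z')(-1291), Function('O')(-1932)), Rational(1, 2)) = Pow(Add(Mul(Rational(1, 7), Pow(-1291, 2)), Add(-9, Mul(Rational(1, 4), Pow(Add(-467, -1932), Rational(1, 2))))), Rational(1, 2)) = Pow(Add(Mul(Rational(1, 7), 1666681), Add(-9, Mul(Rational(1, 4), Pow(-2399, Rational(1, 2))))), Rational(1, 2)) = Pow(Add(Rational(1666681, 7), Add(-9, Mul(Rational(1, 4), Mul(I, Pow(2399, Rational(1, 2)))))), Rational(1, 2)) = Pow(Add(Rational(1666681, 7), Add(-9, Mul(Rational(1, 4), I, Pow(2399, Rational(1, 2))))), Rational(1, 2)) = Pow(Add(Rational(1666618, 7), Mul(Rational(1, 4), I, Pow(2399, Rational(1, 2)))), Rational(1, 2))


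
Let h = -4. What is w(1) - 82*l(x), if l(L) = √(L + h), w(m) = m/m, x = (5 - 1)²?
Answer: 1 - 164*√3 ≈ -283.06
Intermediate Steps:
x = 16 (x = 4² = 16)
w(m) = 1
l(L) = √(-4 + L) (l(L) = √(L - 4) = √(-4 + L))
w(1) - 82*l(x) = 1 - 82*√(-4 + 16) = 1 - 164*√3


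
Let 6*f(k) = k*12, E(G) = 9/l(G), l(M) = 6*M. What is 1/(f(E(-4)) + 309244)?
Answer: 4/1236973 ≈ 3.2337e-6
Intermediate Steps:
E(G) = 3/(2*G) (E(G) = 9/((6*G)) = 9*(1/(6*G)) = 3/(2*G))
f(k) = 2*k (f(k) = (k*12)/6 = (12*k)/6 = 2*k)
1/(f(E(-4)) + 309244) = 1/(2*((3/2)/(-4)) + 309244) = 1/(2*((3/2)*(-¼)) + 309244) = 1/(2*(-3/8) + 309244) = 1/(-¾ + 309244) = 1/(1236973/4) = 4/1236973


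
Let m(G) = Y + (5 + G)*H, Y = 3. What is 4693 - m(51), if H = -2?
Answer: 4802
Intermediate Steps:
m(G) = -7 - 2*G (m(G) = 3 + (5 + G)*(-2) = 3 + (-10 - 2*G) = -7 - 2*G)
4693 - m(51) = 4693 - (-7 - 2*51) = 4693 - (-7 - 102) = 4693 - 1*(-109) = 4693 + 109 = 4802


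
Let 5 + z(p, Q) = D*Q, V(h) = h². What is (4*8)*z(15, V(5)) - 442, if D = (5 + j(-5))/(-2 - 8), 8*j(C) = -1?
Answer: -992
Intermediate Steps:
j(C) = -⅛ (j(C) = (⅛)*(-1) = -⅛)
D = -39/80 (D = (5 - ⅛)/(-2 - 8) = (39/8)/(-10) = (39/8)*(-⅒) = -39/80 ≈ -0.48750)
z(p, Q) = -5 - 39*Q/80
(4*8)*z(15, V(5)) - 442 = (4*8)*(-5 - 39/80*5²) - 442 = 32*(-5 - 39/80*25) - 442 = 32*(-5 - 195/16) - 442 = 32*(-275/16) - 442 = -550 - 442 = -992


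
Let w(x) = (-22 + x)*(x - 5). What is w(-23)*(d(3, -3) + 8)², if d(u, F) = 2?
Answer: 126000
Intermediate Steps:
w(x) = (-22 + x)*(-5 + x)
w(-23)*(d(3, -3) + 8)² = (110 + (-23)² - 27*(-23))*(2 + 8)² = (110 + 529 + 621)*10² = 1260*100 = 126000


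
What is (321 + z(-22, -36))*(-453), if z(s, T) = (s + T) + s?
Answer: -109173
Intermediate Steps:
z(s, T) = T + 2*s (z(s, T) = (T + s) + s = T + 2*s)
(321 + z(-22, -36))*(-453) = (321 + (-36 + 2*(-22)))*(-453) = (321 + (-36 - 44))*(-453) = (321 - 80)*(-453) = 241*(-453) = -109173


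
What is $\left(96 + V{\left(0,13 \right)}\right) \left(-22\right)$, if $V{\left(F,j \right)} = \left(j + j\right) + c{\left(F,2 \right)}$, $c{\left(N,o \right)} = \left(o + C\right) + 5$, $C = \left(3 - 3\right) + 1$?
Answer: $-2860$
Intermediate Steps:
$C = 1$ ($C = 0 + 1 = 1$)
$c{\left(N,o \right)} = 6 + o$ ($c{\left(N,o \right)} = \left(o + 1\right) + 5 = \left(1 + o\right) + 5 = 6 + o$)
$V{\left(F,j \right)} = 8 + 2 j$ ($V{\left(F,j \right)} = \left(j + j\right) + \left(6 + 2\right) = 2 j + 8 = 8 + 2 j$)
$\left(96 + V{\left(0,13 \right)}\right) \left(-22\right) = \left(96 + \left(8 + 2 \cdot 13\right)\right) \left(-22\right) = \left(96 + \left(8 + 26\right)\right) \left(-22\right) = \left(96 + 34\right) \left(-22\right) = 130 \left(-22\right) = -2860$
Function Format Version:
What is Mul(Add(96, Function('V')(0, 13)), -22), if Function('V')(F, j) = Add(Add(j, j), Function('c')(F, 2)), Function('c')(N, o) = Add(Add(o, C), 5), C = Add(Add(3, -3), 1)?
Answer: -2860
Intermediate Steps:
C = 1 (C = Add(0, 1) = 1)
Function('c')(N, o) = Add(6, o) (Function('c')(N, o) = Add(Add(o, 1), 5) = Add(Add(1, o), 5) = Add(6, o))
Function('V')(F, j) = Add(8, Mul(2, j)) (Function('V')(F, j) = Add(Add(j, j), Add(6, 2)) = Add(Mul(2, j), 8) = Add(8, Mul(2, j)))
Mul(Add(96, Function('V')(0, 13)), -22) = Mul(Add(96, Add(8, Mul(2, 13))), -22) = Mul(Add(96, Add(8, 26)), -22) = Mul(Add(96, 34), -22) = Mul(130, -22) = -2860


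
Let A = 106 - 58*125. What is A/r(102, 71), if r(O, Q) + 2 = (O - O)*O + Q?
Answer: -7144/69 ≈ -103.54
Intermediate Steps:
r(O, Q) = -2 + Q (r(O, Q) = -2 + ((O - O)*O + Q) = -2 + (0*O + Q) = -2 + (0 + Q) = -2 + Q)
A = -7144 (A = 106 - 7250 = -7144)
A/r(102, 71) = -7144/(-2 + 71) = -7144/69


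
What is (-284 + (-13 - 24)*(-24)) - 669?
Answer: -65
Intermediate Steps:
(-284 + (-13 - 24)*(-24)) - 669 = (-284 - 37*(-24)) - 669 = (-284 + 888) - 669 = 604 - 669 = -65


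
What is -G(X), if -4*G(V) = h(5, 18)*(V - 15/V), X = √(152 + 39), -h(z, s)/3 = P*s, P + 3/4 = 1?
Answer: -594*√191/191 ≈ -42.980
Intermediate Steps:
P = ¼ (P = -¾ + 1 = ¼ ≈ 0.25000)
h(z, s) = -3*s/4
X = √191 ≈ 13.820
G(V) = -405/(8*V) + 27*V/8 (G(V) = -(-¾*18)*(V - 15/V)/4 = -(-27)*(V - 15/V)/8 = -(-27*V/2 + 405/(2*V))/4 = -405/(8*V) + 27*V/8)
-G(X) = -27*(-15 + (√191)²)/(8*(√191)) = -27*√191/191*(-15 + 191)/8 = -27*√191/191*176/8 = -594*√191/191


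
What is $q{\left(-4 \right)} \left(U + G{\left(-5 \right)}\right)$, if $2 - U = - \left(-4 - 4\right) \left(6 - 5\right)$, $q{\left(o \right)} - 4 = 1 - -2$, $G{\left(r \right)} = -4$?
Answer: $-70$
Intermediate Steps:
$q{\left(o \right)} = 7$ ($q{\left(o \right)} = 4 + \left(1 - -2\right) = 4 + \left(1 + 2\right) = 4 + 3 = 7$)
$U = -6$ ($U = 2 - - \left(-4 - 4\right) \left(6 - 5\right) = 2 - - \left(-8\right) 1 = 2 - \left(-1\right) \left(-8\right) = 2 - 8 = -6$)
$q{\left(-4 \right)} \left(U + G{\left(-5 \right)}\right) = 7 \left(-6 - 4\right) = 7 \left(-10\right) = -70$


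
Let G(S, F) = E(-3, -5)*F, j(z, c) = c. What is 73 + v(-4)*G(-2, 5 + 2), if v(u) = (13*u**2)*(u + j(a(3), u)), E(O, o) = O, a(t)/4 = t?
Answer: 35017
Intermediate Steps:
a(t) = 4*t
v(u) = 26*u**3 (v(u) = (13*u**2)*(u + u) = (13*u**2)*(2*u) = 26*u**3)
G(S, F) = -3*F
73 + v(-4)*G(-2, 5 + 2) = 73 + (26*(-4)**3)*(-3*(5 + 2)) = 73 + (26*(-64))*(-3*7) = 73 - 1664*(-21) = 73 + 34944 = 35017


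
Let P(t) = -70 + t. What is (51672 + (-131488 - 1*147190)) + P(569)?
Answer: -226507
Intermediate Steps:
(51672 + (-131488 - 1*147190)) + P(569) = (51672 + (-131488 - 1*147190)) + (-70 + 569) = (51672 + (-131488 - 147190)) + 499 = (51672 - 278678) + 499 = -227006 + 499 = -226507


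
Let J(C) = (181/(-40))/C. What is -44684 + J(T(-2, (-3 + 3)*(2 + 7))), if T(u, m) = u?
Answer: -3574539/80 ≈ -44682.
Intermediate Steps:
J(C) = -181/(40*C) (J(C) = (181*(-1/40))/C = -181/(40*C))
-44684 + J(T(-2, (-3 + 3)*(2 + 7))) = -44684 - 181/40/(-2) = -44684 - 181/40*(-½) = -44684 + 181/80 = -3574539/80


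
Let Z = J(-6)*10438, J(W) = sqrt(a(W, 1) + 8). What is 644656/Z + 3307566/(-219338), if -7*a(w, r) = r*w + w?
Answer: -1653783/109669 + 161164*sqrt(119)/88723 ≈ 4.7357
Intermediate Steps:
a(w, r) = -w/7 - r*w/7 (a(w, r) = -(r*w + w)/7 = -(w + r*w)/7 = -w/7 - r*w/7)
J(W) = sqrt(8 - 2*W/7) (J(W) = sqrt(-W*(1 + 1)/7 + 8) = sqrt(-1/7*W*2 + 8) = sqrt(-2*W/7 + 8) = sqrt(8 - 2*W/7))
Z = 20876*sqrt(119)/7 (Z = (sqrt(392 - 14*(-6))/7)*10438 = (sqrt(392 + 84)/7)*10438 = (sqrt(476)/7)*10438 = ((2*sqrt(119))/7)*10438 = (2*sqrt(119)/7)*10438 = 20876*sqrt(119)/7 ≈ 32533.)
644656/Z + 3307566/(-219338) = 644656/((20876*sqrt(119)/7)) + 3307566/(-219338) = 644656*(sqrt(119)/354892) + 3307566*(-1/219338) = 161164*sqrt(119)/88723 - 1653783/109669 = -1653783/109669 + 161164*sqrt(119)/88723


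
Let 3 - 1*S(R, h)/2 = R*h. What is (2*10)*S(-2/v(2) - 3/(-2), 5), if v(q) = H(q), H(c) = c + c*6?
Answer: -1060/7 ≈ -151.43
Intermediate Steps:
H(c) = 7*c (H(c) = c + 6*c = 7*c)
v(q) = 7*q
S(R, h) = 6 - 2*R*h
(2*10)*S(-2/v(2) - 3/(-2), 5) = (2*10)*(6 - 2*(-2/(7*2) - 3/(-2))*5) = 20*(6 - 2*(-2/14 - 3*(-½))*5) = 20*(6 - 2*(-2*1/14 + 3/2)*5) = 20*(6 - 2*(-⅐ + 3/2)*5) = 20*(6 - 2*19/14*5) = 20*(6 - 95/7) = 20*(-53/7) = -1060/7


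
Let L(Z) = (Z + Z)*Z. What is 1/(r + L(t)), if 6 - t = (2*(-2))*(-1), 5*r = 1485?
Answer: 1/305 ≈ 0.0032787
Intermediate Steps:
r = 297 (r = (1/5)*1485 = 297)
t = 2 (t = 6 - 2*(-2)*(-1) = 6 - (-4)*(-1) = 6 - 1*4 = 6 - 4 = 2)
L(Z) = 2*Z**2 (L(Z) = (2*Z)*Z = 2*Z**2)
1/(r + L(t)) = 1/(297 + 2*2**2) = 1/(297 + 2*4) = 1/(297 + 8) = 1/305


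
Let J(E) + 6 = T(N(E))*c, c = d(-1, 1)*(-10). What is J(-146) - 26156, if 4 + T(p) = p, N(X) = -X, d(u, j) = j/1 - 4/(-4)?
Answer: -29002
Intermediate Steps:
d(u, j) = 1 + j (d(u, j) = j*1 - 4*(-¼) = j + 1 = 1 + j)
c = -20 (c = (1 + 1)*(-10) = 2*(-10) = -20)
T(p) = -4 + p
J(E) = 74 + 20*E (J(E) = -6 + (-4 - E)*(-20) = -6 + (80 + 20*E) = 74 + 20*E)
J(-146) - 26156 = (74 + 20*(-146)) - 26156 = (74 - 2920) - 26156 = -2846 - 26156 = -29002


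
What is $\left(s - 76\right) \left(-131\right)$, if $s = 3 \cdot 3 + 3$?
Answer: $8384$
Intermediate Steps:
$s = 12$ ($s = 9 + 3 = 12$)
$\left(s - 76\right) \left(-131\right) = \left(12 - 76\right) \left(-131\right) = \left(-64\right) \left(-131\right) = 8384$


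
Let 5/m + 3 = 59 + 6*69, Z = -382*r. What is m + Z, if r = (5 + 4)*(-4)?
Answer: 1292689/94 ≈ 13752.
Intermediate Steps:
r = -36 (r = 9*(-4) = -36)
Z = 13752 (Z = -382*(-36) = 13752)
m = 1/94 (m = 5/(-3 + (59 + 6*69)) = 5/(-3 + (59 + 414)) = 5/(-3 + 473) = 5/470 = 5*(1/470) = 1/94 ≈ 0.010638)
m + Z = 1/94 + 13752 = 1292689/94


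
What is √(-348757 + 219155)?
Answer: I*√129602 ≈ 360.0*I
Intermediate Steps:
√(-348757 + 219155) = √(-129602) = I*√129602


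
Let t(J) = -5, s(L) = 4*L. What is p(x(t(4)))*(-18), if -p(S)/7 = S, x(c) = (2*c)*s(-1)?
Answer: 5040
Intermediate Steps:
x(c) = -8*c (x(c) = (2*c)*(4*(-1)) = (2*c)*(-4) = -8*c)
p(S) = -7*S
p(x(t(4)))*(-18) = -(-56)*(-5)*(-18) = -7*40*(-18) = -280*(-18) = 5040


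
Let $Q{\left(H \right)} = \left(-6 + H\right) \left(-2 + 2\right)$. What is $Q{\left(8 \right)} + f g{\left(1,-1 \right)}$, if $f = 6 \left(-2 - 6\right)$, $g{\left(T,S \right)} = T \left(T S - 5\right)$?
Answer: $288$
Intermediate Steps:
$g{\left(T,S \right)} = T \left(-5 + S T\right)$ ($g{\left(T,S \right)} = T \left(S T - 5\right) = T \left(-5 + S T\right)$)
$f = -48$ ($f = 6 \left(-8\right) = -48$)
$Q{\left(H \right)} = 0$ ($Q{\left(H \right)} = \left(-6 + H\right) 0 = 0$)
$Q{\left(8 \right)} + f g{\left(1,-1 \right)} = 0 - 48 \cdot 1 \left(-5 - 1\right) = 0 - 48 \cdot 1 \left(-6\right) = 0 - -288 = 0 + 288 = 288$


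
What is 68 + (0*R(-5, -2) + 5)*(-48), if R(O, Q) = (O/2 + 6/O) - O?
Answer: -172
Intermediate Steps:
R(O, Q) = 6/O - O/2 (R(O, Q) = (O*(½) + 6/O) - O = (O/2 + 6/O) - O = 6/O - O/2)
68 + (0*R(-5, -2) + 5)*(-48) = 68 + (0*(6/(-5) - ½*(-5)) + 5)*(-48) = 68 + (0*(6*(-⅕) + 5/2) + 5)*(-48) = 68 + (0*(-6/5 + 5/2) + 5)*(-48) = 68 + (0*(13/10) + 5)*(-48) = 68 + (0 + 5)*(-48) = 68 + 5*(-48) = 68 - 240 = -172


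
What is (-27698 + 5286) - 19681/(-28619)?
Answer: -641389347/28619 ≈ -22411.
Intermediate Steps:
(-27698 + 5286) - 19681/(-28619) = -22412 - 19681*(-1/28619) = -22412 + 19681/28619 = -641389347/28619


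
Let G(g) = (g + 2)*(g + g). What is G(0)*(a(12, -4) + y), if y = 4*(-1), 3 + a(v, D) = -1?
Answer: 0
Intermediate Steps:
a(v, D) = -4 (a(v, D) = -3 - 1 = -4)
G(g) = 2*g*(2 + g) (G(g) = (2 + g)*(2*g) = 2*g*(2 + g))
y = -4
G(0)*(a(12, -4) + y) = (2*0*(2 + 0))*(-4 - 4) = (2*0*2)*(-8) = 0*(-8) = 0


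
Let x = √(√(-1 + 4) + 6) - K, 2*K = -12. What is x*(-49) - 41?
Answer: -335 - 49*√(6 + √3) ≈ -471.25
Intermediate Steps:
K = -6 (K = (½)*(-12) = -6)
x = 6 + √(6 + √3) (x = √(√(-1 + 4) + 6) - 1*(-6) = √(√3 + 6) + 6 = √(6 + √3) + 6 = 6 + √(6 + √3) ≈ 8.7807)
x*(-49) - 41 = (6 + √(6 + √3))*(-49) - 41 = (-294 - 49*√(6 + √3)) - 41 = -335 - 49*√(6 + √3)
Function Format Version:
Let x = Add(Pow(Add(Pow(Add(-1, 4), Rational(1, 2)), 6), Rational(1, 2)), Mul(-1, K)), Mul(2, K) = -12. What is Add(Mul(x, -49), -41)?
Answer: Add(-335, Mul(-49, Pow(Add(6, Pow(3, Rational(1, 2))), Rational(1, 2)))) ≈ -471.25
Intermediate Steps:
K = -6 (K = Mul(Rational(1, 2), -12) = -6)
x = Add(6, Pow(Add(6, Pow(3, Rational(1, 2))), Rational(1, 2))) (x = Add(Pow(Add(Pow(Add(-1, 4), Rational(1, 2)), 6), Rational(1, 2)), Mul(-1, -6)) = Add(Pow(Add(Pow(3, Rational(1, 2)), 6), Rational(1, 2)), 6) = Add(Pow(Add(6, Pow(3, Rational(1, 2))), Rational(1, 2)), 6) = Add(6, Pow(Add(6, Pow(3, Rational(1, 2))), Rational(1, 2))) ≈ 8.7807)
Add(Mul(x, -49), -41) = Add(Mul(Add(6, Pow(Add(6, Pow(3, Rational(1, 2))), Rational(1, 2))), -49), -41) = Add(Add(-294, Mul(-49, Pow(Add(6, Pow(3, Rational(1, 2))), Rational(1, 2)))), -41) = Add(-335, Mul(-49, Pow(Add(6, Pow(3, Rational(1, 2))), Rational(1, 2))))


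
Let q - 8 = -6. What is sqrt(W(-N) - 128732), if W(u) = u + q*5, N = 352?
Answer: I*sqrt(129074) ≈ 359.27*I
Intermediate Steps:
q = 2 (q = 8 - 6 = 2)
W(u) = 10 + u (W(u) = u + 2*5 = u + 10 = 10 + u)
sqrt(W(-N) - 128732) = sqrt((10 - 1*352) - 128732) = sqrt((10 - 352) - 128732) = sqrt(-342 - 128732) = sqrt(-129074) = I*sqrt(129074)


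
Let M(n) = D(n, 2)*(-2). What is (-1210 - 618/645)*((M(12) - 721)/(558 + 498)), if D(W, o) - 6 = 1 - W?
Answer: 15426093/18920 ≈ 815.33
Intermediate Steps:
D(W, o) = 7 - W (D(W, o) = 6 + (1 - W) = 7 - W)
M(n) = -14 + 2*n (M(n) = (7 - n)*(-2) = -14 + 2*n)
(-1210 - 618/645)*((M(12) - 721)/(558 + 498)) = (-1210 - 618/645)*(((-14 + 2*12) - 721)/(558 + 498)) = (-1210 - 618*1/645)*(((-14 + 24) - 721)/1056) = (-1210 - 206/215)*((10 - 721)*(1/1056)) = -(-185113116)/(215*1056) = -260356/215*(-237/352) = 15426093/18920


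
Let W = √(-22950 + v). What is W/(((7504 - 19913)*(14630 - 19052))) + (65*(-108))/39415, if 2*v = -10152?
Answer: -1404/7883 + 3*I*√346/18290866 ≈ -0.1781 + 3.0509e-6*I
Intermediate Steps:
v = -5076 (v = (½)*(-10152) = -5076)
W = 9*I*√346 (W = √(-22950 - 5076) = √(-28026) = 9*I*√346 ≈ 167.41*I)
W/(((7504 - 19913)*(14630 - 19052))) + (65*(-108))/39415 = (9*I*√346)/(((7504 - 19913)*(14630 - 19052))) + (65*(-108))/39415 = (9*I*√346)/((-12409*(-4422))) - 7020*1/39415 = (9*I*√346)/54872598 - 1404/7883 = (9*I*√346)*(1/54872598) - 1404/7883 = 3*I*√346/18290866 - 1404/7883 = -1404/7883 + 3*I*√346/18290866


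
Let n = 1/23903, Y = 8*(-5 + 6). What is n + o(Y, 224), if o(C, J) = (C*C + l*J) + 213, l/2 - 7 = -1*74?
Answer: -710851316/23903 ≈ -29739.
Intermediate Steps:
Y = 8 (Y = 8*1 = 8)
l = -134 (l = 14 + 2*(-1*74) = 14 + 2*(-74) = 14 - 148 = -134)
o(C, J) = 213 + C**2 - 134*J (o(C, J) = (C*C - 134*J) + 213 = (C**2 - 134*J) + 213 = 213 + C**2 - 134*J)
n = 1/23903 ≈ 4.1836e-5
n + o(Y, 224) = 1/23903 + (213 + 8**2 - 134*224) = 1/23903 + (213 + 64 - 30016) = 1/23903 - 29739 = -710851316/23903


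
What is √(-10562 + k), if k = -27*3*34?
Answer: 2*I*√3329 ≈ 115.4*I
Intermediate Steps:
k = -2754 (k = -81*34 = -2754)
√(-10562 + k) = √(-10562 - 2754) = √(-13316) = 2*I*√3329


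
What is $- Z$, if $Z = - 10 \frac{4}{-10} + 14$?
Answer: $-18$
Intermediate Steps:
$Z = 18$ ($Z = - 10 \cdot 4 \left(- \frac{1}{10}\right) + 14 = \left(-10\right) \left(- \frac{2}{5}\right) + 14 = 4 + 14 = 18$)
$- Z = \left(-1\right) 18 = -18$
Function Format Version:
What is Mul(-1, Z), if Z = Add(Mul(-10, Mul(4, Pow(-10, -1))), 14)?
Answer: -18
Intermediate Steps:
Z = 18 (Z = Add(Mul(-10, Mul(4, Rational(-1, 10))), 14) = Add(Mul(-10, Rational(-2, 5)), 14) = Add(4, 14) = 18)
Mul(-1, Z) = Mul(-1, 18) = -18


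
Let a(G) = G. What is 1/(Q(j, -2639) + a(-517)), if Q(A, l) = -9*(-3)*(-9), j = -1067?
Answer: -1/760 ≈ -0.0013158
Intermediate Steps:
Q(A, l) = -243 (Q(A, l) = 27*(-9) = -243)
1/(Q(j, -2639) + a(-517)) = 1/(-243 - 517) = 1/(-760) = -1/760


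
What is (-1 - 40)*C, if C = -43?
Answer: 1763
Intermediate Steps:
(-1 - 40)*C = (-1 - 40)*(-43) = -41*(-43) = 1763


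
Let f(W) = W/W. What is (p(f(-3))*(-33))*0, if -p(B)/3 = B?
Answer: 0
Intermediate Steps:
f(W) = 1
p(B) = -3*B
(p(f(-3))*(-33))*0 = (-3*1*(-33))*0 = -3*(-33)*0 = 99*0 = 0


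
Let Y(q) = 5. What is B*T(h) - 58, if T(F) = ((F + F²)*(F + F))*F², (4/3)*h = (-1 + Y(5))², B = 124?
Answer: 66852806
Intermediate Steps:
h = 12 (h = 3*(-1 + 5)²/4 = (¾)*4² = (¾)*16 = 12)
T(F) = 2*F³*(F + F²) (T(F) = ((F + F²)*(2*F))*F² = (2*F*(F + F²))*F² = 2*F³*(F + F²))
B*T(h) - 58 = 124*(2*12⁴*(1 + 12)) - 58 = 124*(2*20736*13) - 58 = 124*539136 - 58 = 66852864 - 58 = 66852806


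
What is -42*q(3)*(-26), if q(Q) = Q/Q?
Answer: 1092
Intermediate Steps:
q(Q) = 1
-42*q(3)*(-26) = -42*1*(-26) = -42*(-26) = 1092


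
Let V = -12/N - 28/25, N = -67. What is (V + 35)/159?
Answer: 57049/266325 ≈ 0.21421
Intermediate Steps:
V = -1576/1675 (V = -12/(-67) - 28/25 = -12*(-1/67) - 28*1/25 = 12/67 - 28/25 = -1576/1675 ≈ -0.94090)
(V + 35)/159 = (-1576/1675 + 35)/159 = (57049/1675)*(1/159) = 57049/266325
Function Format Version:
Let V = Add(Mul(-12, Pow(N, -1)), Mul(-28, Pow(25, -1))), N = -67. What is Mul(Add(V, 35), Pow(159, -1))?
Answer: Rational(57049, 266325) ≈ 0.21421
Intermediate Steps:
V = Rational(-1576, 1675) (V = Add(Mul(-12, Pow(-67, -1)), Mul(-28, Pow(25, -1))) = Add(Mul(-12, Rational(-1, 67)), Mul(-28, Rational(1, 25))) = Add(Rational(12, 67), Rational(-28, 25)) = Rational(-1576, 1675) ≈ -0.94090)
Mul(Add(V, 35), Pow(159, -1)) = Mul(Add(Rational(-1576, 1675), 35), Pow(159, -1)) = Mul(Rational(57049, 1675), Rational(1, 159)) = Rational(57049, 266325)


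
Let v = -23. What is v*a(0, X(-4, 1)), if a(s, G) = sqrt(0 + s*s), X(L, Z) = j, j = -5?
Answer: 0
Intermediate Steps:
X(L, Z) = -5
a(s, G) = sqrt(s**2) (a(s, G) = sqrt(0 + s**2) = sqrt(s**2))
v*a(0, X(-4, 1)) = -23*sqrt(0**2) = -23*sqrt(0) = -23*0 = 0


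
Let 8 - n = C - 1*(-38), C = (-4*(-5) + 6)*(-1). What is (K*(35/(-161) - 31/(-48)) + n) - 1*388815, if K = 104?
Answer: -53650873/138 ≈ -3.8877e+5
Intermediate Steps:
C = -26 (C = (20 + 6)*(-1) = 26*(-1) = -26)
n = -4 (n = 8 - (-26 - 1*(-38)) = 8 - (-26 + 38) = 8 - 1*12 = 8 - 12 = -4)
(K*(35/(-161) - 31/(-48)) + n) - 1*388815 = (104*(35/(-161) - 31/(-48)) - 4) - 1*388815 = (104*(35*(-1/161) - 31*(-1/48)) - 4) - 388815 = (104*(-5/23 + 31/48) - 4) - 388815 = (104*(473/1104) - 4) - 388815 = (6149/138 - 4) - 388815 = 5597/138 - 388815 = -53650873/138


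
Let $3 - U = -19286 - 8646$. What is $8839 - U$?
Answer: $-19096$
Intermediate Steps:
$U = 27935$ ($U = 3 - \left(-19286 - 8646\right) = 3 - -27932 = 3 + 27932 = 27935$)
$8839 - U = 8839 - 27935 = -19096$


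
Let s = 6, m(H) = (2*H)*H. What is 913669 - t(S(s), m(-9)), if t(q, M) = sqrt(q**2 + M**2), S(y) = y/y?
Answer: 913669 - sqrt(26245) ≈ 9.1351e+5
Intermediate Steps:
m(H) = 2*H**2
S(y) = 1
t(q, M) = sqrt(M**2 + q**2)
913669 - t(S(s), m(-9)) = 913669 - sqrt((2*(-9)**2)**2 + 1**2) = 913669 - sqrt((2*81)**2 + 1) = 913669 - sqrt(162**2 + 1) = 913669 - sqrt(26244 + 1) = 913669 - sqrt(26245)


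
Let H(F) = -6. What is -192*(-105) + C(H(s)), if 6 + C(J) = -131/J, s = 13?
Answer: 121055/6 ≈ 20176.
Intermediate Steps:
C(J) = -6 - 131/J
-192*(-105) + C(H(s)) = -192*(-105) + (-6 - 131/(-6)) = 20160 + (-6 - 131*(-⅙)) = 20160 + (-6 + 131/6) = 20160 + 95/6 = 121055/6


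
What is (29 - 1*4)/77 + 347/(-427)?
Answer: -2292/4697 ≈ -0.48797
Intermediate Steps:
(29 - 1*4)/77 + 347/(-427) = (29 - 4)*(1/77) + 347*(-1/427) = 25*(1/77) - 347/427 = 25/77 - 347/427 = -2292/4697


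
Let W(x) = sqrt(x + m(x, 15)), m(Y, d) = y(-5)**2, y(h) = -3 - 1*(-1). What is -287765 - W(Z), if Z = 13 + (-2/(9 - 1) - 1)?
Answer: -287765 - 3*sqrt(7)/2 ≈ -2.8777e+5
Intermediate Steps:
y(h) = -2 (y(h) = -3 + 1 = -2)
m(Y, d) = 4 (m(Y, d) = (-2)**2 = 4)
Z = 47/4 (Z = 13 + (-2/8 - 1) = 13 + (-2*1/8 - 1) = 13 + (-1/4 - 1) = 13 - 5/4 = 47/4 ≈ 11.750)
W(x) = sqrt(4 + x) (W(x) = sqrt(x + 4) = sqrt(4 + x))
-287765 - W(Z) = -287765 - sqrt(4 + 47/4) = -287765 - sqrt(63/4) = -287765 - 3*sqrt(7)/2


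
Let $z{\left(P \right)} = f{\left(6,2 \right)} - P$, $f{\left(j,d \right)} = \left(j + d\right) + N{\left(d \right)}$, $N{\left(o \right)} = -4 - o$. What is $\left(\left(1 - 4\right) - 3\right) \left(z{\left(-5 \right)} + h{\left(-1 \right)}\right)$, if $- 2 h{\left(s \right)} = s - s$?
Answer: $-42$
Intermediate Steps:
$h{\left(s \right)} = 0$ ($h{\left(s \right)} = - \frac{s - s}{2} = \left(- \frac{1}{2}\right) 0 = 0$)
$f{\left(j,d \right)} = -4 + j$ ($f{\left(j,d \right)} = \left(j + d\right) - \left(4 + d\right) = \left(d + j\right) - \left(4 + d\right) = -4 + j$)
$z{\left(P \right)} = 2 - P$ ($z{\left(P \right)} = \left(-4 + 6\right) - P = 2 - P$)
$\left(\left(1 - 4\right) - 3\right) \left(z{\left(-5 \right)} + h{\left(-1 \right)}\right) = \left(\left(1 - 4\right) - 3\right) \left(\left(2 - -5\right) + 0\right) = \left(-3 - 3\right) \left(\left(2 + 5\right) + 0\right) = - 6 \left(7 + 0\right) = \left(-6\right) 7 = -42$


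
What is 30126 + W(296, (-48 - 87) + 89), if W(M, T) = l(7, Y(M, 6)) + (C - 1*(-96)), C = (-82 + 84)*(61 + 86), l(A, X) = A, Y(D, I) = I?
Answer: 30523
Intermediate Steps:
C = 294 (C = 2*147 = 294)
W(M, T) = 397 (W(M, T) = 7 + (294 - 1*(-96)) = 7 + (294 + 96) = 7 + 390 = 397)
30126 + W(296, (-48 - 87) + 89) = 30126 + 397 = 30523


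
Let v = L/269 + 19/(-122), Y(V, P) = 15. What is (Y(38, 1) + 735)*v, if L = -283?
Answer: -14863875/16409 ≈ -905.84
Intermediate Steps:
v = -39637/32818 (v = -283/269 + 19/(-122) = -283*1/269 + 19*(-1/122) = -283/269 - 19/122 = -39637/32818 ≈ -1.2078)
(Y(38, 1) + 735)*v = (15 + 735)*(-39637/32818) = 750*(-39637/32818) = -14863875/16409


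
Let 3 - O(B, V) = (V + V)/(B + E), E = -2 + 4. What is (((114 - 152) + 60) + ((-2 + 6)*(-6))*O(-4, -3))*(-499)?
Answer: -10978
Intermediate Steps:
E = 2
O(B, V) = 3 - 2*V/(2 + B) (O(B, V) = 3 - (V + V)/(B + 2) = 3 - 2*V/(2 + B))
(((114 - 152) + 60) + ((-2 + 6)*(-6))*O(-4, -3))*(-499) = (((114 - 152) + 60) + ((-2 + 6)*(-6))*((6 - 2*(-3) + 3*(-4))/(2 - 4)))*(-499) = ((-38 + 60) + (4*(-6))*((6 + 6 - 12)/(-2)))*(-499) = (22 - (-12)*0)*(-499) = (22 - 24*0)*(-499) = (22 + 0)*(-499) = 22*(-499) = -10978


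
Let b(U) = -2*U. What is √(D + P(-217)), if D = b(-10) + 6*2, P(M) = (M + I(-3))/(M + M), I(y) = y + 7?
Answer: √6119834/434 ≈ 5.7001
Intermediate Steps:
I(y) = 7 + y
P(M) = (4 + M)/(2*M) (P(M) = (M + (7 - 3))/(M + M) = (M + 4)/((2*M)) = (4 + M)*(1/(2*M)) = (4 + M)/(2*M))
D = 32 (D = -2*(-10) + 6*2 = 20 + 12 = 32)
√(D + P(-217)) = √(32 + (½)*(4 - 217)/(-217)) = √(32 + (½)*(-1/217)*(-213)) = √(32 + 213/434) = √(14101/434) = √6119834/434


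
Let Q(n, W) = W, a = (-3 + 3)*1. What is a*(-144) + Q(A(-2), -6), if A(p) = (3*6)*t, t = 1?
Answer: -6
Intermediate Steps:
a = 0 (a = 0*1 = 0)
A(p) = 18 (A(p) = (3*6)*1 = 18*1 = 18)
a*(-144) + Q(A(-2), -6) = 0*(-144) - 6 = 0 - 6 = -6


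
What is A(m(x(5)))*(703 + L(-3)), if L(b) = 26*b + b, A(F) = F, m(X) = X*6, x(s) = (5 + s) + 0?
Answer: 37320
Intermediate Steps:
x(s) = 5 + s
m(X) = 6*X
L(b) = 27*b
A(m(x(5)))*(703 + L(-3)) = (6*(5 + 5))*(703 + 27*(-3)) = (6*10)*(703 - 81) = 60*622 = 37320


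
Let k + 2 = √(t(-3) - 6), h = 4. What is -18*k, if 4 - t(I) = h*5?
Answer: 36 - 18*I*√22 ≈ 36.0 - 84.427*I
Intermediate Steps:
t(I) = -16 (t(I) = 4 - 4*5 = 4 - 1*20 = 4 - 20 = -16)
k = -2 + I*√22 (k = -2 + √(-16 - 6) = -2 + √(-22) = -2 + I*√22 ≈ -2.0 + 4.6904*I)
-18*k = -18*(-2 + I*√22) = 36 - 18*I*√22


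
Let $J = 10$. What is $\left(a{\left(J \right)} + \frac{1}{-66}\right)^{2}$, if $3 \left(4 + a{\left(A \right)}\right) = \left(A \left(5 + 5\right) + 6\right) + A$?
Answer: $\frac{5230369}{4356} \approx 1200.7$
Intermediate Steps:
$a{\left(A \right)} = -2 + \frac{11 A}{3}$ ($a{\left(A \right)} = -4 + \frac{\left(A \left(5 + 5\right) + 6\right) + A}{3} = -4 + \frac{\left(A 10 + 6\right) + A}{3} = -4 + \frac{\left(10 A + 6\right) + A}{3} = -4 + \frac{\left(6 + 10 A\right) + A}{3} = -4 + \frac{6 + 11 A}{3} = -4 + \left(2 + \frac{11 A}{3}\right) = -2 + \frac{11 A}{3}$)
$\left(a{\left(J \right)} + \frac{1}{-66}\right)^{2} = \left(\left(-2 + \frac{11}{3} \cdot 10\right) + \frac{1}{-66}\right)^{2} = \left(\left(-2 + \frac{110}{3}\right) - \frac{1}{66}\right)^{2} = \left(\frac{104}{3} - \frac{1}{66}\right)^{2} = \left(\frac{2287}{66}\right)^{2} = \frac{5230369}{4356}$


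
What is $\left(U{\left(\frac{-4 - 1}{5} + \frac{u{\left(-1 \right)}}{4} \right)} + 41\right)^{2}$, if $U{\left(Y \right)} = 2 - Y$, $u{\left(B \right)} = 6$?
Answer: $\frac{7225}{4} \approx 1806.3$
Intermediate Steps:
$\left(U{\left(\frac{-4 - 1}{5} + \frac{u{\left(-1 \right)}}{4} \right)} + 41\right)^{2} = \left(\left(2 - \left(\frac{-4 - 1}{5} + \frac{6}{4}\right)\right) + 41\right)^{2} = \left(\left(2 - \left(\left(-5\right) \frac{1}{5} + 6 \cdot \frac{1}{4}\right)\right) + 41\right)^{2} = \left(\left(2 - \left(-1 + \frac{3}{2}\right)\right) + 41\right)^{2} = \left(\left(2 - \frac{1}{2}\right) + 41\right)^{2} = \left(\frac{3}{2} + 41\right)^{2} = \left(\frac{85}{2}\right)^{2} = \frac{7225}{4}$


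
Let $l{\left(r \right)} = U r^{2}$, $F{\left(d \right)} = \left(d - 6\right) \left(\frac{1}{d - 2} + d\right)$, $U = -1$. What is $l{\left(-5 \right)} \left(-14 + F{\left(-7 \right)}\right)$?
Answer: $- \frac{17650}{9} \approx -1961.1$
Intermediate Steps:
$F{\left(d \right)} = \left(-6 + d\right) \left(d + \frac{1}{-2 + d}\right)$ ($F{\left(d \right)} = \left(-6 + d\right) \left(\frac{1}{-2 + d} + d\right) = \left(-6 + d\right) \left(d + \frac{1}{-2 + d}\right)$)
$l{\left(r \right)} = - r^{2}$
$l{\left(-5 \right)} \left(-14 + F{\left(-7 \right)}\right) = - \left(-5\right)^{2} \left(-14 + \frac{-6 + \left(-7\right)^{3} - 8 \left(-7\right)^{2} + 13 \left(-7\right)}{-2 - 7}\right) = \left(-1\right) 25 \left(-14 + \frac{-6 - 343 - 392 - 91}{-9}\right) = - 25 \left(-14 - \frac{-6 - 343 - 392 - 91}{9}\right) = - 25 \left(-14 - - \frac{832}{9}\right) = - 25 \left(-14 + \frac{832}{9}\right) = \left(-25\right) \frac{706}{9} = - \frac{17650}{9}$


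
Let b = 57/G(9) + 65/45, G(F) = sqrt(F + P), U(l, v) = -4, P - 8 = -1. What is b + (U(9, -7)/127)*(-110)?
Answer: 87595/4572 ≈ 19.159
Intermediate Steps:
P = 7 (P = 8 - 1 = 7)
G(F) = sqrt(7 + F) (G(F) = sqrt(F + 7) = sqrt(7 + F))
b = 565/36 (b = 57/(sqrt(7 + 9)) + 65/45 = 57/(sqrt(16)) + 65*(1/45) = 57/4 + 13/9 = 565/36 ≈ 15.694)
b + (U(9, -7)/127)*(-110) = 565/36 - 4/127*(-110) = 565/36 + 440/127 = 87595/4572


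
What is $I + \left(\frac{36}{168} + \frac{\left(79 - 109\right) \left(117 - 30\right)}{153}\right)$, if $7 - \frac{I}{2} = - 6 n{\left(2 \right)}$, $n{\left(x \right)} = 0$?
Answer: $- \frac{677}{238} \approx -2.8445$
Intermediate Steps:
$I = 14$ ($I = 14 - 2 \left(\left(-6\right) 0\right) = 14 - 0 = 14 + 0 = 14$)
$I + \left(\frac{36}{168} + \frac{\left(79 - 109\right) \left(117 - 30\right)}{153}\right) = 14 + \left(\frac{36}{168} + \frac{\left(79 - 109\right) \left(117 - 30\right)}{153}\right) = 14 + \left(36 \cdot \frac{1}{168} + \left(-30\right) 87 \cdot \frac{1}{153}\right) = 14 + \left(\frac{3}{14} - \frac{290}{17}\right) = 14 - \frac{4009}{238} = - \frac{677}{238}$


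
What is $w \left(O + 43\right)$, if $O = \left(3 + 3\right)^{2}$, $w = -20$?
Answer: $-1580$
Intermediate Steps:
$O = 36$ ($O = 6^{2} = 36$)
$w \left(O + 43\right) = - 20 \left(36 + 43\right) = \left(-20\right) 79 = -1580$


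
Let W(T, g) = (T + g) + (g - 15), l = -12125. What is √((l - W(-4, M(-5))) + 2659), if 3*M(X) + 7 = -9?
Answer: I*√84927/3 ≈ 97.141*I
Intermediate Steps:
M(X) = -16/3 (M(X) = -7/3 + (⅓)*(-9) = -7/3 - 3 = -16/3)
W(T, g) = -15 + T + 2*g (W(T, g) = (T + g) + (-15 + g) = -15 + T + 2*g)
√((l - W(-4, M(-5))) + 2659) = √((-12125 - (-15 - 4 + 2*(-16/3))) + 2659) = √((-12125 - (-15 - 4 - 32/3)) + 2659) = √((-12125 - 1*(-89/3)) + 2659) = √((-12125 + 89/3) + 2659) = √(-36286/3 + 2659) = √(-28309/3) = I*√84927/3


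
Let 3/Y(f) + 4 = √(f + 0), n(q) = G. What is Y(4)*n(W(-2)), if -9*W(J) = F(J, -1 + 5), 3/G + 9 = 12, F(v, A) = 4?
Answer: -3/2 ≈ -1.5000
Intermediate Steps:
G = 1 (G = 3/(-9 + 12) = 3/3 = 3*(⅓) = 1)
W(J) = -4/9 (W(J) = -⅑*4 = -4/9)
n(q) = 1
Y(f) = 3/(-4 + √f) (Y(f) = 3/(-4 + √(f + 0)) = 3/(-4 + √f))
Y(4)*n(W(-2)) = (3/(-4 + √4))*1 = (3/(-4 + 2))*1 = (3/(-2))*1 = (3*(-½))*1 = -3/2*1 = -3/2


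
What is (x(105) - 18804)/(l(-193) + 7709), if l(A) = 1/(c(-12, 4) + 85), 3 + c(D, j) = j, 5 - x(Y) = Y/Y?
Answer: -64672/26519 ≈ -2.4387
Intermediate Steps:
x(Y) = 4 (x(Y) = 5 - Y/Y = 5 - 1*1 = 5 - 1 = 4)
c(D, j) = -3 + j
l(A) = 1/86 (l(A) = 1/((-3 + 4) + 85) = 1/(1 + 85) = 1/86)
(x(105) - 18804)/(l(-193) + 7709) = (4 - 18804)/(1/86 + 7709) = -18800/662975/86 = -18800*86/662975 = -64672/26519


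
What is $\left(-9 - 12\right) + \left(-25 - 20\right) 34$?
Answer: $-1551$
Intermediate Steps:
$\left(-9 - 12\right) + \left(-25 - 20\right) 34 = -21 + \left(-25 - 20\right) 34 = -21 - 1530 = -1551$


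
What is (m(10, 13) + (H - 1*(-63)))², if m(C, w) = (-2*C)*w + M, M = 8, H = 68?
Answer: 14641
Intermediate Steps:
m(C, w) = 8 - 2*C*w (m(C, w) = (-2*C)*w + 8 = -2*C*w + 8 = 8 - 2*C*w)
(m(10, 13) + (H - 1*(-63)))² = ((8 - 2*10*13) + (68 - 1*(-63)))² = ((8 - 260) + (68 + 63))² = (-252 + 131)² = (-121)² = 14641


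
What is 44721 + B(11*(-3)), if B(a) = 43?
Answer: 44764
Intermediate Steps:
44721 + B(11*(-3)) = 44721 + 43 = 44764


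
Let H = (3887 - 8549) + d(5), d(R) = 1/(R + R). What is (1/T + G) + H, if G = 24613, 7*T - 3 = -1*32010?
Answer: 6385748507/320070 ≈ 19951.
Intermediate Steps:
T = -32007/7 (T = 3/7 + (-1*32010)/7 = 3/7 + (1/7)*(-32010) = 3/7 - 32010/7 = -32007/7 ≈ -4572.4)
d(R) = 1/(2*R)
H = -46619/10 (H = (3887 - 8549) + (1/2)/5 = -4662 + (1/2)*(1/5) = -4662 + 1/10 = -46619/10 ≈ -4661.9)
(1/T + G) + H = (1/(-32007/7) + 24613) - 46619/10 = (-7/32007 + 24613) - 46619/10 = 787788284/32007 - 46619/10 = 6385748507/320070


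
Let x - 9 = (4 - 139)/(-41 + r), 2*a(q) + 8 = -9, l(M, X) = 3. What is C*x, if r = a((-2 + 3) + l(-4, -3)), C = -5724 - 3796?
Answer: -1228080/11 ≈ -1.1164e+5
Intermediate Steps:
a(q) = -17/2 (a(q) = -4 + (½)*(-9) = -4 - 9/2 = -17/2)
C = -9520
r = -17/2 ≈ -8.5000
x = 129/11 (x = 9 + (4 - 139)/(-41 - 17/2) = 9 - 135/(-99/2) = 9 - 135*(-2/99) = 9 + 30/11 = 129/11 ≈ 11.727)
C*x = -9520*129/11 = -1228080/11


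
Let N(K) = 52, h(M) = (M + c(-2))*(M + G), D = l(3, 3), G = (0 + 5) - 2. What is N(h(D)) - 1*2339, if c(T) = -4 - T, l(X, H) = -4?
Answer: -2287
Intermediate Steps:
G = 3 (G = 5 - 2 = 3)
D = -4
h(M) = (-2 + M)*(3 + M) (h(M) = (M + (-4 - 1*(-2)))*(M + 3) = (M + (-4 + 2))*(3 + M) = (M - 2)*(3 + M) = (-2 + M)*(3 + M))
N(h(D)) - 1*2339 = 52 - 1*2339 = 52 - 2339 = -2287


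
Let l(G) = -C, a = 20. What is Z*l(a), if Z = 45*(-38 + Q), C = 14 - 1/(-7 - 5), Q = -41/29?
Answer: 2897505/116 ≈ 24979.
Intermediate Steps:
Q = -41/29 (Q = -41*1/29 = -41/29 ≈ -1.4138)
C = 169/12 (C = 14 - 1/(-12) = 14 - 1*(-1/12) = 14 + 1/12 = 169/12 ≈ 14.083)
l(G) = -169/12 (l(G) = -1*169/12 = -169/12)
Z = -51435/29 (Z = 45*(-38 - 41/29) = 45*(-1143/29) = -51435/29 ≈ -1773.6)
Z*l(a) = -51435/29*(-169/12) = 2897505/116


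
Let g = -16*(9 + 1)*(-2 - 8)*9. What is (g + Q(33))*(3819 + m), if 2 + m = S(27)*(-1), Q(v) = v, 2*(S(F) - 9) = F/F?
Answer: 109907295/2 ≈ 5.4954e+7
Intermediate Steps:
S(F) = 19/2 (S(F) = 9 + (F/F)/2 = 9 + (1/2)*1 = 9 + 1/2 = 19/2)
g = 14400 (g = -160*(-10)*9 = -16*(-100)*9 = 1600*9 = 14400)
m = -23/2 (m = -2 + (19/2)*(-1) = -2 - 19/2 = -23/2 ≈ -11.500)
(g + Q(33))*(3819 + m) = (14400 + 33)*(3819 - 23/2) = 14433*(7615/2) = 109907295/2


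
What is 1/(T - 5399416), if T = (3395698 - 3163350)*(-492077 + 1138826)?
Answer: 1/150265437236 ≈ 6.6549e-12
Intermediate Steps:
T = 150270836652 (T = 232348*646749 = 150270836652)
1/(T - 5399416) = 1/(150270836652 - 5399416) = 1/150265437236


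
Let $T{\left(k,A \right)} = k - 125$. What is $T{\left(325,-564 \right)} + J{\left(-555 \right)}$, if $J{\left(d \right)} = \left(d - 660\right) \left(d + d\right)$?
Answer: $1348850$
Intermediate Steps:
$T{\left(k,A \right)} = -125 + k$
$J{\left(d \right)} = 2 d \left(-660 + d\right)$ ($J{\left(d \right)} = \left(-660 + d\right) 2 d = 2 d \left(-660 + d\right)$)
$T{\left(325,-564 \right)} + J{\left(-555 \right)} = \left(-125 + 325\right) + 2 \left(-555\right) \left(-660 - 555\right) = 200 + 2 \left(-555\right) \left(-1215\right) = 200 + 1348650 = 1348850$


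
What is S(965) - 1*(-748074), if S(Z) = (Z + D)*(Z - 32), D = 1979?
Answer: 3494826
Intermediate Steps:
S(Z) = (-32 + Z)*(1979 + Z) (S(Z) = (Z + 1979)*(Z - 32) = (1979 + Z)*(-32 + Z) = (-32 + Z)*(1979 + Z))
S(965) - 1*(-748074) = (-63328 + 965² + 1947*965) - 1*(-748074) = (-63328 + 931225 + 1878855) + 748074 = 2746752 + 748074 = 3494826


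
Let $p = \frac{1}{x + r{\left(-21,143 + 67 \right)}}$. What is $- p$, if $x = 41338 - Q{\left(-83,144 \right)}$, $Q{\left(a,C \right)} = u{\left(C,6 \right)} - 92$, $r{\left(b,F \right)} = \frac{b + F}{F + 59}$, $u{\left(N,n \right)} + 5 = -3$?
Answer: $- \frac{269}{11147011} \approx -2.4132 \cdot 10^{-5}$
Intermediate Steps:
$u{\left(N,n \right)} = -8$ ($u{\left(N,n \right)} = -5 - 3 = -8$)
$r{\left(b,F \right)} = \frac{F + b}{59 + F}$
$Q{\left(a,C \right)} = -100$ ($Q{\left(a,C \right)} = -8 - 92 = -100$)
$x = 41438$ ($x = 41338 - -100 = 41338 + 100 = 41438$)
$p = \frac{269}{11147011}$ ($p = \frac{1}{41438 + \frac{\left(143 + 67\right) - 21}{59 + \left(143 + 67\right)}} = \frac{1}{41438 + \frac{210 - 21}{59 + 210}} = \frac{1}{41438 + \frac{1}{269} \cdot 189} = \frac{1}{41438 + \frac{189}{269}} = \frac{1}{\frac{11147011}{269}} = \frac{269}{11147011} \approx 2.4132 \cdot 10^{-5}$)
$- p = \left(-1\right) \frac{269}{11147011} = - \frac{269}{11147011}$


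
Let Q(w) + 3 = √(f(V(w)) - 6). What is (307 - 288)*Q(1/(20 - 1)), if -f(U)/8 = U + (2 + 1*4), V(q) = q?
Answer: -57 + I*√19646 ≈ -57.0 + 140.16*I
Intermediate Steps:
f(U) = -48 - 8*U (f(U) = -8*(U + (2 + 1*4)) = -8*(U + (2 + 4)) = -8*(U + 6) = -8*(6 + U) = -48 - 8*U)
Q(w) = -3 + √(-54 - 8*w) (Q(w) = -3 + √((-48 - 8*w) - 6) = -3 + √(-54 - 8*w))
(307 - 288)*Q(1/(20 - 1)) = (307 - 288)*(-3 + √(-54 - 8/(20 - 1))) = 19*(-3 + √(-54 - 8/19)) = 19*(-3 + √(-1034/19)) = 19*(-3 + I*√19646/19) = -57 + I*√19646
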